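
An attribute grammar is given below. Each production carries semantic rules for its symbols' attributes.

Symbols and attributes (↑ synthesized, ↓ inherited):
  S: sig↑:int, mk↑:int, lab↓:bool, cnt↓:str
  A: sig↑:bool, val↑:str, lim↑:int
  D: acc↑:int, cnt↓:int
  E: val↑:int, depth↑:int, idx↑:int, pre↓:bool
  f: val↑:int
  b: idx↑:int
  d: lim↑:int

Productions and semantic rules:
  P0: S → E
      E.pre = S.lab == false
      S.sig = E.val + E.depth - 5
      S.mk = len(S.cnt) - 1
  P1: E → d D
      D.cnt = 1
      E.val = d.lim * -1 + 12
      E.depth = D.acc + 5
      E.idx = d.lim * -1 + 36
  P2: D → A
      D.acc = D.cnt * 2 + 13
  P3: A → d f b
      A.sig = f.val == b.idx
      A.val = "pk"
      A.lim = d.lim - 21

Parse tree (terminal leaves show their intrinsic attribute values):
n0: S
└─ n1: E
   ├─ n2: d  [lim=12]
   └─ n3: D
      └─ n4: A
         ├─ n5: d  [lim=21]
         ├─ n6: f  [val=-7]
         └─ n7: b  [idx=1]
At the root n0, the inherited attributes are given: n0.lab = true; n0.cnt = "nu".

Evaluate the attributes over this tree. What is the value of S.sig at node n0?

1. n0.lab = true  [given at root]
2. n0.cnt = "nu"  [given at root]
3. n1.pre = false  [S.lab == false]
4. n2.lim = 12  [terminal]
5. n3.cnt = 1  [1]
6. n5.lim = 21  [terminal]
7. n6.val = -7  [terminal]
8. n7.idx = 1  [terminal]
9. n4.sig = false  [f.val == b.idx]
10. n4.val = "pk"  ["pk"]
11. n4.lim = 0  [d.lim - 21]
12. n3.acc = 15  [D.cnt * 2 + 13]
13. n1.val = 0  [d.lim * -1 + 12]
14. n1.depth = 20  [D.acc + 5]
15. n1.idx = 24  [d.lim * -1 + 36]
16. n0.sig = 15  [E.val + E.depth - 5]
17. n0.mk = 1  [len(S.cnt) - 1]

15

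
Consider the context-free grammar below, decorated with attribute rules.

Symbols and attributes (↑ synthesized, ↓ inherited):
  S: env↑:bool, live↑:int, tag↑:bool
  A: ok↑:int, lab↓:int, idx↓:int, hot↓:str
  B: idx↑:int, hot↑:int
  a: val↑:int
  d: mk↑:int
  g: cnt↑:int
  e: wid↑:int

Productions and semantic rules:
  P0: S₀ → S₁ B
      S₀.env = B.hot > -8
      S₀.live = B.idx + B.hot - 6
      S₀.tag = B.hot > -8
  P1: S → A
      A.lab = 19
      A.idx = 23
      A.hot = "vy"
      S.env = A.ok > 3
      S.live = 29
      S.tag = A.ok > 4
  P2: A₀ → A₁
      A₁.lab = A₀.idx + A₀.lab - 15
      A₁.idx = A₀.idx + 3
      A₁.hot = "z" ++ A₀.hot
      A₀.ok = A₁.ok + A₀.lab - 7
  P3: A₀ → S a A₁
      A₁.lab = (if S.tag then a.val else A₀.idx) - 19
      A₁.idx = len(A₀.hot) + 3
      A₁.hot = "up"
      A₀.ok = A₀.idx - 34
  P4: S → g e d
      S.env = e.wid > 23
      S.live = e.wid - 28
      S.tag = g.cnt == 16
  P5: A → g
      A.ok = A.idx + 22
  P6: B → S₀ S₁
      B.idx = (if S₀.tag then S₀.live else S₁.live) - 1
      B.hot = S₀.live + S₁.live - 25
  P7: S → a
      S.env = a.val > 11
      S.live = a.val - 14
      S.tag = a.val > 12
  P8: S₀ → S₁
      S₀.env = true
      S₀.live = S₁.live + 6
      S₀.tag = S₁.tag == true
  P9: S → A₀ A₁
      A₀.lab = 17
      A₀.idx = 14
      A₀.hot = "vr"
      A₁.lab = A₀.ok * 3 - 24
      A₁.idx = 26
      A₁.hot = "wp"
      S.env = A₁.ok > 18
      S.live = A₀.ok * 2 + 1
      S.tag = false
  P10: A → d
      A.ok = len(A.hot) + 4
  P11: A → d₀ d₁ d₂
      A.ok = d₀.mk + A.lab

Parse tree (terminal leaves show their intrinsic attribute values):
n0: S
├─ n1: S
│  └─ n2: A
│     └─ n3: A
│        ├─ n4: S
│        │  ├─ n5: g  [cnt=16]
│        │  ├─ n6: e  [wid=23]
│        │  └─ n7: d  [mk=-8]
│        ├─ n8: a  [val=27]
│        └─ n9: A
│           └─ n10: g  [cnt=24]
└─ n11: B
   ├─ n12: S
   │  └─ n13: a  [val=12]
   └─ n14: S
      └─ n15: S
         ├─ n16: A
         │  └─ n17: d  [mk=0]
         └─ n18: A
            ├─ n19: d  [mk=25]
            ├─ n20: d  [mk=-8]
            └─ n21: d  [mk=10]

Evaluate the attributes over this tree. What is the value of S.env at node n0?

1. n2.lab = 19  [19]
2. n2.idx = 23  [23]
3. n2.hot = "vy"  ["vy"]
4. n3.lab = 27  [A₀.idx + A₀.lab - 15]
5. n3.idx = 26  [A₀.idx + 3]
6. n3.hot = "zvy"  ["z" ++ A₀.hot]
7. n5.cnt = 16  [terminal]
8. n6.wid = 23  [terminal]
9. n7.mk = -8  [terminal]
10. n4.env = false  [e.wid > 23]
11. n4.live = -5  [e.wid - 28]
12. n4.tag = true  [g.cnt == 16]
13. n8.val = 27  [terminal]
14. n9.lab = 8  [(if S.tag then a.val else A₀.idx) - 19]
15. n9.idx = 6  [len(A₀.hot) + 3]
16. n9.hot = "up"  ["up"]
17. n10.cnt = 24  [terminal]
18. n9.ok = 28  [A.idx + 22]
19. n3.ok = -8  [A₀.idx - 34]
20. n2.ok = 4  [A₁.ok + A₀.lab - 7]
21. n1.env = true  [A.ok > 3]
22. n1.live = 29  [29]
23. n1.tag = false  [A.ok > 4]
24. n13.val = 12  [terminal]
25. n12.env = true  [a.val > 11]
26. n12.live = -2  [a.val - 14]
27. n12.tag = false  [a.val > 12]
28. n16.lab = 17  [17]
29. n16.idx = 14  [14]
30. n16.hot = "vr"  ["vr"]
31. n17.mk = 0  [terminal]
32. n16.ok = 6  [len(A.hot) + 4]
33. n18.lab = -6  [A₀.ok * 3 - 24]
34. n18.idx = 26  [26]
35. n18.hot = "wp"  ["wp"]
36. n19.mk = 25  [terminal]
37. n20.mk = -8  [terminal]
38. n21.mk = 10  [terminal]
39. n18.ok = 19  [d₀.mk + A.lab]
40. n15.env = true  [A₁.ok > 18]
41. n15.live = 13  [A₀.ok * 2 + 1]
42. n15.tag = false  [false]
43. n14.env = true  [true]
44. n14.live = 19  [S₁.live + 6]
45. n14.tag = false  [S₁.tag == true]
46. n11.idx = 18  [(if S₀.tag then S₀.live else S₁.live) - 1]
47. n11.hot = -8  [S₀.live + S₁.live - 25]
48. n0.env = false  [B.hot > -8]
49. n0.live = 4  [B.idx + B.hot - 6]
50. n0.tag = false  [B.hot > -8]

false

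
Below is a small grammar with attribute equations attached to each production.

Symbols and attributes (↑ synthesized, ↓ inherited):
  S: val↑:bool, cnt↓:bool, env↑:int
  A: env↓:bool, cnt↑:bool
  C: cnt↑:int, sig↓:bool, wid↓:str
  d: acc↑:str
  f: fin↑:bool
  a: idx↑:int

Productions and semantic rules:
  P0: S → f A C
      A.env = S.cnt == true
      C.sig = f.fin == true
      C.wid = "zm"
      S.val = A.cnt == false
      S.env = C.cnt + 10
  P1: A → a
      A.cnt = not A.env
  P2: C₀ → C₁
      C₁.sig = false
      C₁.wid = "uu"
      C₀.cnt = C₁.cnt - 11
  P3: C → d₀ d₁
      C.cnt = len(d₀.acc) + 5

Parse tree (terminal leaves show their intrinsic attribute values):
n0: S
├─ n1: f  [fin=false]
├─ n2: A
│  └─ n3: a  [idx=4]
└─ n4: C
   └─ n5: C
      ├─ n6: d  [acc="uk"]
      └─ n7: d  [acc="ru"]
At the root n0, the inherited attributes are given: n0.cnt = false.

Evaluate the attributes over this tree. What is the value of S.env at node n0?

6

1. n0.cnt = false  [given at root]
2. n1.fin = false  [terminal]
3. n2.env = false  [S.cnt == true]
4. n3.idx = 4  [terminal]
5. n2.cnt = true  [not A.env]
6. n4.sig = false  [f.fin == true]
7. n4.wid = "zm"  ["zm"]
8. n5.sig = false  [false]
9. n5.wid = "uu"  ["uu"]
10. n6.acc = "uk"  [terminal]
11. n7.acc = "ru"  [terminal]
12. n5.cnt = 7  [len(d₀.acc) + 5]
13. n4.cnt = -4  [C₁.cnt - 11]
14. n0.val = false  [A.cnt == false]
15. n0.env = 6  [C.cnt + 10]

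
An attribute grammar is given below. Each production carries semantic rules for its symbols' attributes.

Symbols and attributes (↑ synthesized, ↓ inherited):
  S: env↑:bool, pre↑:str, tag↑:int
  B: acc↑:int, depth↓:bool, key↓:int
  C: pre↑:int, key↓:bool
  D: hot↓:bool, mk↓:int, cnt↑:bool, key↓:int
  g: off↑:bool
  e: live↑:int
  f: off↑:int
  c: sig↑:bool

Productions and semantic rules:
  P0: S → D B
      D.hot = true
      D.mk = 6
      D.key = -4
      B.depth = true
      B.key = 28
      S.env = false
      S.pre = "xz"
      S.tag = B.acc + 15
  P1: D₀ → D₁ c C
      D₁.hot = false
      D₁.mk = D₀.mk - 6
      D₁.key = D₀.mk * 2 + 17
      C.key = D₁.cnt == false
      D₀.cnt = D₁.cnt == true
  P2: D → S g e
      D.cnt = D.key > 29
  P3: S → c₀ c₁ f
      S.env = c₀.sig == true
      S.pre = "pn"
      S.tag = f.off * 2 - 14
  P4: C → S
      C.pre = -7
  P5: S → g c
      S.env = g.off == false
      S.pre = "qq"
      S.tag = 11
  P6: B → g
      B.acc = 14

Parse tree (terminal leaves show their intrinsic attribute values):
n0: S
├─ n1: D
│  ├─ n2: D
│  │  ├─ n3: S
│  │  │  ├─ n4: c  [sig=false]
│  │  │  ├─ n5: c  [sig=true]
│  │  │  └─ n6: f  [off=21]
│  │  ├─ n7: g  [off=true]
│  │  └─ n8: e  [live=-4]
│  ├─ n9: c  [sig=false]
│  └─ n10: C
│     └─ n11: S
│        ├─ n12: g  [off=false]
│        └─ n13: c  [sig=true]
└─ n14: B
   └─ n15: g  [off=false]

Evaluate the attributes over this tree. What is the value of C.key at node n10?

true

1. n1.hot = true  [true]
2. n1.mk = 6  [6]
3. n1.key = -4  [-4]
4. n2.hot = false  [false]
5. n2.mk = 0  [D₀.mk - 6]
6. n2.key = 29  [D₀.mk * 2 + 17]
7. n4.sig = false  [terminal]
8. n5.sig = true  [terminal]
9. n6.off = 21  [terminal]
10. n3.env = false  [c₀.sig == true]
11. n3.pre = "pn"  ["pn"]
12. n3.tag = 28  [f.off * 2 - 14]
13. n7.off = true  [terminal]
14. n8.live = -4  [terminal]
15. n2.cnt = false  [D.key > 29]
16. n9.sig = false  [terminal]
17. n10.key = true  [D₁.cnt == false]
18. n12.off = false  [terminal]
19. n13.sig = true  [terminal]
20. n11.env = true  [g.off == false]
21. n11.pre = "qq"  ["qq"]
22. n11.tag = 11  [11]
23. n10.pre = -7  [-7]
24. n1.cnt = false  [D₁.cnt == true]
25. n14.depth = true  [true]
26. n14.key = 28  [28]
27. n15.off = false  [terminal]
28. n14.acc = 14  [14]
29. n0.env = false  [false]
30. n0.pre = "xz"  ["xz"]
31. n0.tag = 29  [B.acc + 15]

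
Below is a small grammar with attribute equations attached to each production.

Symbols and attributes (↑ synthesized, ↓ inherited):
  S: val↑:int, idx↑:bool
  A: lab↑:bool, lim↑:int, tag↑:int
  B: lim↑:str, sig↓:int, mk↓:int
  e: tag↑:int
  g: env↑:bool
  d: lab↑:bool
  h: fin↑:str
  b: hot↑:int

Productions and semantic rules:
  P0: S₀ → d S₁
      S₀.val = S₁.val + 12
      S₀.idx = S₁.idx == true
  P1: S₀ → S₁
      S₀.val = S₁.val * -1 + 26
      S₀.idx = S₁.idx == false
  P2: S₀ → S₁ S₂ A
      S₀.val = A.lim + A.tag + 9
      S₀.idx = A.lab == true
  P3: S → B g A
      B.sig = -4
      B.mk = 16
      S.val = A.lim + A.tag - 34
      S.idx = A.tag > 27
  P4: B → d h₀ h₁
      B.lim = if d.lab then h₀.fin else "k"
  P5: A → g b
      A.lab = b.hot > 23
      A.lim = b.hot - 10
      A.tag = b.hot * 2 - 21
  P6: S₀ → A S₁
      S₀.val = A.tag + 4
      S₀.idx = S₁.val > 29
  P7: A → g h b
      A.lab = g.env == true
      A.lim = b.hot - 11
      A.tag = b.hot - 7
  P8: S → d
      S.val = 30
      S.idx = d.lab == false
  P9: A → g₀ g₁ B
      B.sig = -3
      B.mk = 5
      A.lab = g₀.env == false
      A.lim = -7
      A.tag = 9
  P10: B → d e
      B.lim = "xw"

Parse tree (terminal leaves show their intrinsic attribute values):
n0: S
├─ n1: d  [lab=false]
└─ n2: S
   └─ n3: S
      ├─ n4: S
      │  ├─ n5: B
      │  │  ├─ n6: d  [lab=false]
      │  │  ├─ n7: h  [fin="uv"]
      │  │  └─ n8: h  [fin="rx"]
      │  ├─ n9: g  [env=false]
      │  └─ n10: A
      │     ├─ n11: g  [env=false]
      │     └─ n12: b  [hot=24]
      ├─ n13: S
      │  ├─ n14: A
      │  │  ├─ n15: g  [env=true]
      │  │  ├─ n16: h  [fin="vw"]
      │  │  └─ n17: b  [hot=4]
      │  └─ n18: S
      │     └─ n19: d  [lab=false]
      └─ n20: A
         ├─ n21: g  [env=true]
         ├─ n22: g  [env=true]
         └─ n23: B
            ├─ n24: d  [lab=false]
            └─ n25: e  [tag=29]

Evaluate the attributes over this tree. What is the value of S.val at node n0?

27

1. n1.lab = false  [terminal]
2. n5.sig = -4  [-4]
3. n5.mk = 16  [16]
4. n6.lab = false  [terminal]
5. n7.fin = "uv"  [terminal]
6. n8.fin = "rx"  [terminal]
7. n5.lim = "k"  [if d.lab then h₀.fin else "k"]
8. n9.env = false  [terminal]
9. n11.env = false  [terminal]
10. n12.hot = 24  [terminal]
11. n10.lab = true  [b.hot > 23]
12. n10.lim = 14  [b.hot - 10]
13. n10.tag = 27  [b.hot * 2 - 21]
14. n4.val = 7  [A.lim + A.tag - 34]
15. n4.idx = false  [A.tag > 27]
16. n15.env = true  [terminal]
17. n16.fin = "vw"  [terminal]
18. n17.hot = 4  [terminal]
19. n14.lab = true  [g.env == true]
20. n14.lim = -7  [b.hot - 11]
21. n14.tag = -3  [b.hot - 7]
22. n19.lab = false  [terminal]
23. n18.val = 30  [30]
24. n18.idx = true  [d.lab == false]
25. n13.val = 1  [A.tag + 4]
26. n13.idx = true  [S₁.val > 29]
27. n21.env = true  [terminal]
28. n22.env = true  [terminal]
29. n23.sig = -3  [-3]
30. n23.mk = 5  [5]
31. n24.lab = false  [terminal]
32. n25.tag = 29  [terminal]
33. n23.lim = "xw"  ["xw"]
34. n20.lab = false  [g₀.env == false]
35. n20.lim = -7  [-7]
36. n20.tag = 9  [9]
37. n3.val = 11  [A.lim + A.tag + 9]
38. n3.idx = false  [A.lab == true]
39. n2.val = 15  [S₁.val * -1 + 26]
40. n2.idx = true  [S₁.idx == false]
41. n0.val = 27  [S₁.val + 12]
42. n0.idx = true  [S₁.idx == true]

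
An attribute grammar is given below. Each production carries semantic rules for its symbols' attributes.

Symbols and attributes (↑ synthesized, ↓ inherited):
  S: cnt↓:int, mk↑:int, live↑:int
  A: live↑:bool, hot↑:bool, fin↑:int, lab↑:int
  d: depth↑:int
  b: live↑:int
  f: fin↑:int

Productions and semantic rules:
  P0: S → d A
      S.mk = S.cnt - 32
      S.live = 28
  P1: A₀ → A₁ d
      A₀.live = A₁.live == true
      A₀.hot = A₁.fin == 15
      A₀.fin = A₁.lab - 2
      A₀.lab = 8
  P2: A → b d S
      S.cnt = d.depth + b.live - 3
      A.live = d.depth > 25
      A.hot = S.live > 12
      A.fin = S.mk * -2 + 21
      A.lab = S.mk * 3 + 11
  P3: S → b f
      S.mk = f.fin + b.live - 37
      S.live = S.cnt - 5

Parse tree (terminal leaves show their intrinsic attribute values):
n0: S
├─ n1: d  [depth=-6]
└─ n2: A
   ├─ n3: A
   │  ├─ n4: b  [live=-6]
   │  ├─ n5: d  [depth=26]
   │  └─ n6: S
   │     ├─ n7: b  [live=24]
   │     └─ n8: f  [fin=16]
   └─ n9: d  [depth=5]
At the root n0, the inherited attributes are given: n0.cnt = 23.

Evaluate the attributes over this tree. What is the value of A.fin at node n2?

18

1. n0.cnt = 23  [given at root]
2. n1.depth = -6  [terminal]
3. n4.live = -6  [terminal]
4. n5.depth = 26  [terminal]
5. n6.cnt = 17  [d.depth + b.live - 3]
6. n7.live = 24  [terminal]
7. n8.fin = 16  [terminal]
8. n6.mk = 3  [f.fin + b.live - 37]
9. n6.live = 12  [S.cnt - 5]
10. n3.live = true  [d.depth > 25]
11. n3.hot = false  [S.live > 12]
12. n3.fin = 15  [S.mk * -2 + 21]
13. n3.lab = 20  [S.mk * 3 + 11]
14. n9.depth = 5  [terminal]
15. n2.live = true  [A₁.live == true]
16. n2.hot = true  [A₁.fin == 15]
17. n2.fin = 18  [A₁.lab - 2]
18. n2.lab = 8  [8]
19. n0.mk = -9  [S.cnt - 32]
20. n0.live = 28  [28]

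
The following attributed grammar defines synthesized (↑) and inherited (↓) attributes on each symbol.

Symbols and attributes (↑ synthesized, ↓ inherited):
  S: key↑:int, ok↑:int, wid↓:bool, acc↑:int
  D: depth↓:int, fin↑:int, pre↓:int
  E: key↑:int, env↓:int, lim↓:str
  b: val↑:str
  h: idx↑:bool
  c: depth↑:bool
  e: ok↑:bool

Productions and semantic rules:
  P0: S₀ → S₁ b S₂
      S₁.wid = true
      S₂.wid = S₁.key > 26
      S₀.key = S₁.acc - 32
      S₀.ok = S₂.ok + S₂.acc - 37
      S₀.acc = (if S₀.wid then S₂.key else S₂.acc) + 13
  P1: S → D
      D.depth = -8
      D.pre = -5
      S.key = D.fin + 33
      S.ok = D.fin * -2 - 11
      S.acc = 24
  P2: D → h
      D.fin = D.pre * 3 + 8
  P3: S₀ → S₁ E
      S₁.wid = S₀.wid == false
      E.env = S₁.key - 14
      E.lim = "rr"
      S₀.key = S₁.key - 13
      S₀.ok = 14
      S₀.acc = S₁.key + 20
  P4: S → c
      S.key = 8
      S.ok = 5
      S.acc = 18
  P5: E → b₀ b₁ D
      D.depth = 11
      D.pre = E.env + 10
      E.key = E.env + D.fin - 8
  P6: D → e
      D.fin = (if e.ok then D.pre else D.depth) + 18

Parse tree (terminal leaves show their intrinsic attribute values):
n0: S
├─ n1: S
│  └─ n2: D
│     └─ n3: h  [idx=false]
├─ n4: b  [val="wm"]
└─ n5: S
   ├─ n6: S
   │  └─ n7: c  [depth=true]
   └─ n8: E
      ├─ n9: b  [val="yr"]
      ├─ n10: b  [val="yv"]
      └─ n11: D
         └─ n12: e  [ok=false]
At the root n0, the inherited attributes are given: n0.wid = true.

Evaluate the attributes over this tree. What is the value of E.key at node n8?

1. n0.wid = true  [given at root]
2. n1.wid = true  [true]
3. n2.depth = -8  [-8]
4. n2.pre = -5  [-5]
5. n3.idx = false  [terminal]
6. n2.fin = -7  [D.pre * 3 + 8]
7. n1.key = 26  [D.fin + 33]
8. n1.ok = 3  [D.fin * -2 - 11]
9. n1.acc = 24  [24]
10. n4.val = "wm"  [terminal]
11. n5.wid = false  [S₁.key > 26]
12. n6.wid = true  [S₀.wid == false]
13. n7.depth = true  [terminal]
14. n6.key = 8  [8]
15. n6.ok = 5  [5]
16. n6.acc = 18  [18]
17. n8.env = -6  [S₁.key - 14]
18. n8.lim = "rr"  ["rr"]
19. n9.val = "yr"  [terminal]
20. n10.val = "yv"  [terminal]
21. n11.depth = 11  [11]
22. n11.pre = 4  [E.env + 10]
23. n12.ok = false  [terminal]
24. n11.fin = 29  [(if e.ok then D.pre else D.depth) + 18]
25. n8.key = 15  [E.env + D.fin - 8]
26. n5.key = -5  [S₁.key - 13]
27. n5.ok = 14  [14]
28. n5.acc = 28  [S₁.key + 20]
29. n0.key = -8  [S₁.acc - 32]
30. n0.ok = 5  [S₂.ok + S₂.acc - 37]
31. n0.acc = 8  [(if S₀.wid then S₂.key else S₂.acc) + 13]

15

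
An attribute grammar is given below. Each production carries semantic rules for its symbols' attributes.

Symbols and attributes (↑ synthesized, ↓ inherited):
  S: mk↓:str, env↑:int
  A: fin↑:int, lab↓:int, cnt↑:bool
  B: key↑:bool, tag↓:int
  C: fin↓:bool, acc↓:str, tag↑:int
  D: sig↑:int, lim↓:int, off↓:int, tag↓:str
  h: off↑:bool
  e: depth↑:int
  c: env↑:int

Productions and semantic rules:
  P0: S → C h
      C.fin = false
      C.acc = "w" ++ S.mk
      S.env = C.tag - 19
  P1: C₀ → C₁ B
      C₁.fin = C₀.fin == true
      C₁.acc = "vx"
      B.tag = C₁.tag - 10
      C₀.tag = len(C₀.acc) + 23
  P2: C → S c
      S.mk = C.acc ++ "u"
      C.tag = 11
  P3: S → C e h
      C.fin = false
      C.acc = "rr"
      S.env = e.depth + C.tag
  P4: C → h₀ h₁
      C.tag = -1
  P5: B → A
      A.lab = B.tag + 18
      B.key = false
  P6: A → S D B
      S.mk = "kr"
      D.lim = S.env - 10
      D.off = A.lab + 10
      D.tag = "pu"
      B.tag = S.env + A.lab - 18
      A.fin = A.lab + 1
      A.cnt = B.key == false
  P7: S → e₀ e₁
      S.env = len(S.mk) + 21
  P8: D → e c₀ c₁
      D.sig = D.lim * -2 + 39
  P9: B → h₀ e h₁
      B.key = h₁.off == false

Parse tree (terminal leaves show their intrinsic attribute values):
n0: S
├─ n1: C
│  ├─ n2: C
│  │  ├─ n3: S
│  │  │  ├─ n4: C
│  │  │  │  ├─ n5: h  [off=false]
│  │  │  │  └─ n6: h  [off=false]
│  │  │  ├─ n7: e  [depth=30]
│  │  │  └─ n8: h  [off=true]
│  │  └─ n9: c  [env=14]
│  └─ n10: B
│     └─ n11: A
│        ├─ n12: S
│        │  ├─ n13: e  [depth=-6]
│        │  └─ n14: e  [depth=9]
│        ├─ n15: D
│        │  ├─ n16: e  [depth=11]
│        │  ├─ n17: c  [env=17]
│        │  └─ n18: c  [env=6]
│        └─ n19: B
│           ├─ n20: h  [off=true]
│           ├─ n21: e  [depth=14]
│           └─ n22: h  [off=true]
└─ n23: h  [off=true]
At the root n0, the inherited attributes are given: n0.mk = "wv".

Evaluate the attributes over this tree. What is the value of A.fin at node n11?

1. n0.mk = "wv"  [given at root]
2. n1.fin = false  [false]
3. n1.acc = "wwv"  ["w" ++ S.mk]
4. n2.fin = false  [C₀.fin == true]
5. n2.acc = "vx"  ["vx"]
6. n3.mk = "vxu"  [C.acc ++ "u"]
7. n4.fin = false  [false]
8. n4.acc = "rr"  ["rr"]
9. n5.off = false  [terminal]
10. n6.off = false  [terminal]
11. n4.tag = -1  [-1]
12. n7.depth = 30  [terminal]
13. n8.off = true  [terminal]
14. n3.env = 29  [e.depth + C.tag]
15. n9.env = 14  [terminal]
16. n2.tag = 11  [11]
17. n10.tag = 1  [C₁.tag - 10]
18. n11.lab = 19  [B.tag + 18]
19. n12.mk = "kr"  ["kr"]
20. n13.depth = -6  [terminal]
21. n14.depth = 9  [terminal]
22. n12.env = 23  [len(S.mk) + 21]
23. n15.lim = 13  [S.env - 10]
24. n15.off = 29  [A.lab + 10]
25. n15.tag = "pu"  ["pu"]
26. n16.depth = 11  [terminal]
27. n17.env = 17  [terminal]
28. n18.env = 6  [terminal]
29. n15.sig = 13  [D.lim * -2 + 39]
30. n19.tag = 24  [S.env + A.lab - 18]
31. n20.off = true  [terminal]
32. n21.depth = 14  [terminal]
33. n22.off = true  [terminal]
34. n19.key = false  [h₁.off == false]
35. n11.fin = 20  [A.lab + 1]
36. n11.cnt = true  [B.key == false]
37. n10.key = false  [false]
38. n1.tag = 26  [len(C₀.acc) + 23]
39. n23.off = true  [terminal]
40. n0.env = 7  [C.tag - 19]

20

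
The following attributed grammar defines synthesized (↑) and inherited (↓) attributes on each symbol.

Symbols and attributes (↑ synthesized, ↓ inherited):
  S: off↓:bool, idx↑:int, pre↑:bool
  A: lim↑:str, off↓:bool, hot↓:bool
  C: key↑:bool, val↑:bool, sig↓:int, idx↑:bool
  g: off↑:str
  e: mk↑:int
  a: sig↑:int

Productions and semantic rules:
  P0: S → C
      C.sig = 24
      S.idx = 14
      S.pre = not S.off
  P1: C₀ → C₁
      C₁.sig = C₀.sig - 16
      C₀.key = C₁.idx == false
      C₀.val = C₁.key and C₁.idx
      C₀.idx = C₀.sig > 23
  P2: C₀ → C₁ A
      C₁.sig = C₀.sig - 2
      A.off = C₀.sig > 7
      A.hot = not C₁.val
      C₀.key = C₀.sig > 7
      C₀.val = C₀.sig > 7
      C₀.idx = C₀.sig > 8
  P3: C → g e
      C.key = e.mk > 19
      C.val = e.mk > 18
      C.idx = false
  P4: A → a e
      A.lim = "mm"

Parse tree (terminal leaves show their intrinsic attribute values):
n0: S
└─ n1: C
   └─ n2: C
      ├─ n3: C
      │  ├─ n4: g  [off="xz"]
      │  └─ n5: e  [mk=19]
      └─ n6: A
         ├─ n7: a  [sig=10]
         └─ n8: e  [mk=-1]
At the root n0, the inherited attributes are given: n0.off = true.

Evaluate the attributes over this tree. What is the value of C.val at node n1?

1. n0.off = true  [given at root]
2. n1.sig = 24  [24]
3. n2.sig = 8  [C₀.sig - 16]
4. n3.sig = 6  [C₀.sig - 2]
5. n4.off = "xz"  [terminal]
6. n5.mk = 19  [terminal]
7. n3.key = false  [e.mk > 19]
8. n3.val = true  [e.mk > 18]
9. n3.idx = false  [false]
10. n6.off = true  [C₀.sig > 7]
11. n6.hot = false  [not C₁.val]
12. n7.sig = 10  [terminal]
13. n8.mk = -1  [terminal]
14. n6.lim = "mm"  ["mm"]
15. n2.key = true  [C₀.sig > 7]
16. n2.val = true  [C₀.sig > 7]
17. n2.idx = false  [C₀.sig > 8]
18. n1.key = true  [C₁.idx == false]
19. n1.val = false  [C₁.key and C₁.idx]
20. n1.idx = true  [C₀.sig > 23]
21. n0.idx = 14  [14]
22. n0.pre = false  [not S.off]

false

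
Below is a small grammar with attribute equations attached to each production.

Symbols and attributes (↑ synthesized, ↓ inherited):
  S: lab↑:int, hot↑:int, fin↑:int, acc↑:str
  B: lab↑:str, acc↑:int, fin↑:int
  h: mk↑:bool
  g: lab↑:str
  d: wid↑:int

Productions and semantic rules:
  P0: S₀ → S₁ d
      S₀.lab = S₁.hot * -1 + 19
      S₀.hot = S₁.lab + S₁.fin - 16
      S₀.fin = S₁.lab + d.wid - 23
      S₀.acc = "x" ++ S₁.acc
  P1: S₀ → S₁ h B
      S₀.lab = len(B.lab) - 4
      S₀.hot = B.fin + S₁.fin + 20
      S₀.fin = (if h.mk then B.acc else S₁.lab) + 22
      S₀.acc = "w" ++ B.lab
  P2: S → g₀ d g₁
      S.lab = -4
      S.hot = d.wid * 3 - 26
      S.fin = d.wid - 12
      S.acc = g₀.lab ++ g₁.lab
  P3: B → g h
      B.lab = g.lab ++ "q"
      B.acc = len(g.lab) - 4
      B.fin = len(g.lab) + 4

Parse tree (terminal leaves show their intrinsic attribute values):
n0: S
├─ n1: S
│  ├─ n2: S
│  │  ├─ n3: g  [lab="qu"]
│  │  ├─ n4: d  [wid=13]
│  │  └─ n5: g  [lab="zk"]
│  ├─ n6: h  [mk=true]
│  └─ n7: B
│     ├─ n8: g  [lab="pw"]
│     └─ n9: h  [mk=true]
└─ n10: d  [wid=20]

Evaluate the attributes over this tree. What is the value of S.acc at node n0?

1. n3.lab = "qu"  [terminal]
2. n4.wid = 13  [terminal]
3. n5.lab = "zk"  [terminal]
4. n2.lab = -4  [-4]
5. n2.hot = 13  [d.wid * 3 - 26]
6. n2.fin = 1  [d.wid - 12]
7. n2.acc = "quzk"  [g₀.lab ++ g₁.lab]
8. n6.mk = true  [terminal]
9. n8.lab = "pw"  [terminal]
10. n9.mk = true  [terminal]
11. n7.lab = "pwq"  [g.lab ++ "q"]
12. n7.acc = -2  [len(g.lab) - 4]
13. n7.fin = 6  [len(g.lab) + 4]
14. n1.lab = -1  [len(B.lab) - 4]
15. n1.hot = 27  [B.fin + S₁.fin + 20]
16. n1.fin = 20  [(if h.mk then B.acc else S₁.lab) + 22]
17. n1.acc = "wpwq"  ["w" ++ B.lab]
18. n10.wid = 20  [terminal]
19. n0.lab = -8  [S₁.hot * -1 + 19]
20. n0.hot = 3  [S₁.lab + S₁.fin - 16]
21. n0.fin = -4  [S₁.lab + d.wid - 23]
22. n0.acc = "xwpwq"  ["x" ++ S₁.acc]

"xwpwq"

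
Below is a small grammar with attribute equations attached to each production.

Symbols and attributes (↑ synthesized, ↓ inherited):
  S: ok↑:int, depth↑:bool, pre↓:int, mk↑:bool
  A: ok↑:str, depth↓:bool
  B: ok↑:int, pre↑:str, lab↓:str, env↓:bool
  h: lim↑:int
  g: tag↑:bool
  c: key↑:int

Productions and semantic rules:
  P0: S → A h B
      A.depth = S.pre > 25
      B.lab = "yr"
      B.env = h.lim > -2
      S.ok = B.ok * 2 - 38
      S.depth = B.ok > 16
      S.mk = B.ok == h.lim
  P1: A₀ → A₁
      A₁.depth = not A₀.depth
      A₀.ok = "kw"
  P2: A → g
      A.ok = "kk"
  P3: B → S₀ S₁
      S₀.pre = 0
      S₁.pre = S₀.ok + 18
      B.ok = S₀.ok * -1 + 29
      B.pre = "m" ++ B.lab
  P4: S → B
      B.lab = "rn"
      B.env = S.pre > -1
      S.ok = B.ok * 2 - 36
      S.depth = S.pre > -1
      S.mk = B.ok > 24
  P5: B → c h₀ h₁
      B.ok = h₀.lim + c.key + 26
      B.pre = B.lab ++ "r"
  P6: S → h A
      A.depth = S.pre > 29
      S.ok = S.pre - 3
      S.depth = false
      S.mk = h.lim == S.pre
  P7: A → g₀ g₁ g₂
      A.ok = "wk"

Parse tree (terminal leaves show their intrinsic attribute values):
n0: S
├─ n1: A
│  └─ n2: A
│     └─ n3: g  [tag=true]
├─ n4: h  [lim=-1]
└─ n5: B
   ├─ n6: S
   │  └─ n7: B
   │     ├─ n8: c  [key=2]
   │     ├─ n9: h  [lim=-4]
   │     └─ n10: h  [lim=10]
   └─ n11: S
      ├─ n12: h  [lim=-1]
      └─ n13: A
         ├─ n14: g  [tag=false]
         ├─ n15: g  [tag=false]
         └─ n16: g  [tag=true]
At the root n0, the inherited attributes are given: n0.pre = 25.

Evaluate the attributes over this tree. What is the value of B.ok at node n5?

17

1. n0.pre = 25  [given at root]
2. n1.depth = false  [S.pre > 25]
3. n2.depth = true  [not A₀.depth]
4. n3.tag = true  [terminal]
5. n2.ok = "kk"  ["kk"]
6. n1.ok = "kw"  ["kw"]
7. n4.lim = -1  [terminal]
8. n5.lab = "yr"  ["yr"]
9. n5.env = true  [h.lim > -2]
10. n6.pre = 0  [0]
11. n7.lab = "rn"  ["rn"]
12. n7.env = true  [S.pre > -1]
13. n8.key = 2  [terminal]
14. n9.lim = -4  [terminal]
15. n10.lim = 10  [terminal]
16. n7.ok = 24  [h₀.lim + c.key + 26]
17. n7.pre = "rnr"  [B.lab ++ "r"]
18. n6.ok = 12  [B.ok * 2 - 36]
19. n6.depth = true  [S.pre > -1]
20. n6.mk = false  [B.ok > 24]
21. n11.pre = 30  [S₀.ok + 18]
22. n12.lim = -1  [terminal]
23. n13.depth = true  [S.pre > 29]
24. n14.tag = false  [terminal]
25. n15.tag = false  [terminal]
26. n16.tag = true  [terminal]
27. n13.ok = "wk"  ["wk"]
28. n11.ok = 27  [S.pre - 3]
29. n11.depth = false  [false]
30. n11.mk = false  [h.lim == S.pre]
31. n5.ok = 17  [S₀.ok * -1 + 29]
32. n5.pre = "myr"  ["m" ++ B.lab]
33. n0.ok = -4  [B.ok * 2 - 38]
34. n0.depth = true  [B.ok > 16]
35. n0.mk = false  [B.ok == h.lim]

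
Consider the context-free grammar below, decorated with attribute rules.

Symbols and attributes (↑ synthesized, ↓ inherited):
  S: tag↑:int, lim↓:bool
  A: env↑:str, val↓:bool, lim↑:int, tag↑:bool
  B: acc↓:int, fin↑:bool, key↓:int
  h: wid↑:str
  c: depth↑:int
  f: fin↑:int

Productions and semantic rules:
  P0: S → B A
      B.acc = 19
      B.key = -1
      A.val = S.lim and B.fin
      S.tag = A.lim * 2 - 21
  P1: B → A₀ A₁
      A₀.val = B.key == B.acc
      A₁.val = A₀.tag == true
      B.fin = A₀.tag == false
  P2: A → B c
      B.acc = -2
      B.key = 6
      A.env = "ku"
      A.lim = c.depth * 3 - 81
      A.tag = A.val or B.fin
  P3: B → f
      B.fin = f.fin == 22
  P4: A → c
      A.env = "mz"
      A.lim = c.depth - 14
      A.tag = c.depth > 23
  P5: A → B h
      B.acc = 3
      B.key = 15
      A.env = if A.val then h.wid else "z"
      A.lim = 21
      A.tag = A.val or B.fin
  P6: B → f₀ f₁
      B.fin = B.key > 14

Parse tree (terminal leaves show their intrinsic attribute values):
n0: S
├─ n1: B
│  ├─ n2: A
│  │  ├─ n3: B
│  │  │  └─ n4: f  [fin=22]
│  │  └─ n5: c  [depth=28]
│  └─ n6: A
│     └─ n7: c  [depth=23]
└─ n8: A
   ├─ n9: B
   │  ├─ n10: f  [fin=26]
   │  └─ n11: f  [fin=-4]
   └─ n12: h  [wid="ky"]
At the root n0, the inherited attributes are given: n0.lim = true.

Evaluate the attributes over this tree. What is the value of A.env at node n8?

"z"

1. n0.lim = true  [given at root]
2. n1.acc = 19  [19]
3. n1.key = -1  [-1]
4. n2.val = false  [B.key == B.acc]
5. n3.acc = -2  [-2]
6. n3.key = 6  [6]
7. n4.fin = 22  [terminal]
8. n3.fin = true  [f.fin == 22]
9. n5.depth = 28  [terminal]
10. n2.env = "ku"  ["ku"]
11. n2.lim = 3  [c.depth * 3 - 81]
12. n2.tag = true  [A.val or B.fin]
13. n6.val = true  [A₀.tag == true]
14. n7.depth = 23  [terminal]
15. n6.env = "mz"  ["mz"]
16. n6.lim = 9  [c.depth - 14]
17. n6.tag = false  [c.depth > 23]
18. n1.fin = false  [A₀.tag == false]
19. n8.val = false  [S.lim and B.fin]
20. n9.acc = 3  [3]
21. n9.key = 15  [15]
22. n10.fin = 26  [terminal]
23. n11.fin = -4  [terminal]
24. n9.fin = true  [B.key > 14]
25. n12.wid = "ky"  [terminal]
26. n8.env = "z"  [if A.val then h.wid else "z"]
27. n8.lim = 21  [21]
28. n8.tag = true  [A.val or B.fin]
29. n0.tag = 21  [A.lim * 2 - 21]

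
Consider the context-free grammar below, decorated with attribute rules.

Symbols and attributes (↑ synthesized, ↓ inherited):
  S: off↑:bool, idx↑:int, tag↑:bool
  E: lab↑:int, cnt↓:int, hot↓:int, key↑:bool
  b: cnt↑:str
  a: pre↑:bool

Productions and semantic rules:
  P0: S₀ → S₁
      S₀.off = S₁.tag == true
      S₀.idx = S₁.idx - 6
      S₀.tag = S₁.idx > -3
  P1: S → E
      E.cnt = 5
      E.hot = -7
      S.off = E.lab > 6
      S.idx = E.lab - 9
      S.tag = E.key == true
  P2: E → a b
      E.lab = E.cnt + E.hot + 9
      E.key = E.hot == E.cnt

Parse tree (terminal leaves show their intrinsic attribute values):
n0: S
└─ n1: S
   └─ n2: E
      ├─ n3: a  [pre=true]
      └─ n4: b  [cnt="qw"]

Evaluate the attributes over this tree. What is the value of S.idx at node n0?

1. n2.cnt = 5  [5]
2. n2.hot = -7  [-7]
3. n3.pre = true  [terminal]
4. n4.cnt = "qw"  [terminal]
5. n2.lab = 7  [E.cnt + E.hot + 9]
6. n2.key = false  [E.hot == E.cnt]
7. n1.off = true  [E.lab > 6]
8. n1.idx = -2  [E.lab - 9]
9. n1.tag = false  [E.key == true]
10. n0.off = false  [S₁.tag == true]
11. n0.idx = -8  [S₁.idx - 6]
12. n0.tag = true  [S₁.idx > -3]

-8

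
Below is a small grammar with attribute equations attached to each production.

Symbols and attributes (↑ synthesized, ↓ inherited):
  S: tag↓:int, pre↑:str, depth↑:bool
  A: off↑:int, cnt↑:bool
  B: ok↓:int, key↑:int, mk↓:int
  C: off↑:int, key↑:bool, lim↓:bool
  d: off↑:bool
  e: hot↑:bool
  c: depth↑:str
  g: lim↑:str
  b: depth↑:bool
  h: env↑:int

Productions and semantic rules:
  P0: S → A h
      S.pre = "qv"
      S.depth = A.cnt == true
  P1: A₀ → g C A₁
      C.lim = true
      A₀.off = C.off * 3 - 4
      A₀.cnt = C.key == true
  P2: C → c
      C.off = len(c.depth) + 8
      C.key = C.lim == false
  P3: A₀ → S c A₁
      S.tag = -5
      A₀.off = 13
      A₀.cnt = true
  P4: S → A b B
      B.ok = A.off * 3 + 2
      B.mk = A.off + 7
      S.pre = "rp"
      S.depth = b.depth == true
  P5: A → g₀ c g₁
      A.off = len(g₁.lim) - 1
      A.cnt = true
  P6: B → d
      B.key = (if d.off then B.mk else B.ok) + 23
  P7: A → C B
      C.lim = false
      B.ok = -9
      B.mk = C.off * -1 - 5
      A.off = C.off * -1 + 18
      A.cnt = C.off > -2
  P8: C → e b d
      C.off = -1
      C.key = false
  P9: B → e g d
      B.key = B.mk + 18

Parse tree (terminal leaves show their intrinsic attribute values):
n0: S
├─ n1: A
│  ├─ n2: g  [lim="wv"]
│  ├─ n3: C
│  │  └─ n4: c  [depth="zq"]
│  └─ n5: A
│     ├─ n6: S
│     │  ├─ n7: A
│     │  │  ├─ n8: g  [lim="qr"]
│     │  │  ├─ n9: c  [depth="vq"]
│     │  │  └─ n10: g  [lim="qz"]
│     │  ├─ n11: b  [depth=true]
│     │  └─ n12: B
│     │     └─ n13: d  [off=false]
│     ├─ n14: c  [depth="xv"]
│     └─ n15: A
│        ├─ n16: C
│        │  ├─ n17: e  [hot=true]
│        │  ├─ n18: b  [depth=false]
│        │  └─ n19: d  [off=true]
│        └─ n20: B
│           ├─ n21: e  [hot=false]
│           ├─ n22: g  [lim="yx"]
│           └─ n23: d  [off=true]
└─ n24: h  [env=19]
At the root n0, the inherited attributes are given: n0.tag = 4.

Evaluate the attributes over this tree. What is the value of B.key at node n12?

1. n0.tag = 4  [given at root]
2. n2.lim = "wv"  [terminal]
3. n3.lim = true  [true]
4. n4.depth = "zq"  [terminal]
5. n3.off = 10  [len(c.depth) + 8]
6. n3.key = false  [C.lim == false]
7. n6.tag = -5  [-5]
8. n8.lim = "qr"  [terminal]
9. n9.depth = "vq"  [terminal]
10. n10.lim = "qz"  [terminal]
11. n7.off = 1  [len(g₁.lim) - 1]
12. n7.cnt = true  [true]
13. n11.depth = true  [terminal]
14. n12.ok = 5  [A.off * 3 + 2]
15. n12.mk = 8  [A.off + 7]
16. n13.off = false  [terminal]
17. n12.key = 28  [(if d.off then B.mk else B.ok) + 23]
18. n6.pre = "rp"  ["rp"]
19. n6.depth = true  [b.depth == true]
20. n14.depth = "xv"  [terminal]
21. n16.lim = false  [false]
22. n17.hot = true  [terminal]
23. n18.depth = false  [terminal]
24. n19.off = true  [terminal]
25. n16.off = -1  [-1]
26. n16.key = false  [false]
27. n20.ok = -9  [-9]
28. n20.mk = -4  [C.off * -1 - 5]
29. n21.hot = false  [terminal]
30. n22.lim = "yx"  [terminal]
31. n23.off = true  [terminal]
32. n20.key = 14  [B.mk + 18]
33. n15.off = 19  [C.off * -1 + 18]
34. n15.cnt = true  [C.off > -2]
35. n5.off = 13  [13]
36. n5.cnt = true  [true]
37. n1.off = 26  [C.off * 3 - 4]
38. n1.cnt = false  [C.key == true]
39. n24.env = 19  [terminal]
40. n0.pre = "qv"  ["qv"]
41. n0.depth = false  [A.cnt == true]

28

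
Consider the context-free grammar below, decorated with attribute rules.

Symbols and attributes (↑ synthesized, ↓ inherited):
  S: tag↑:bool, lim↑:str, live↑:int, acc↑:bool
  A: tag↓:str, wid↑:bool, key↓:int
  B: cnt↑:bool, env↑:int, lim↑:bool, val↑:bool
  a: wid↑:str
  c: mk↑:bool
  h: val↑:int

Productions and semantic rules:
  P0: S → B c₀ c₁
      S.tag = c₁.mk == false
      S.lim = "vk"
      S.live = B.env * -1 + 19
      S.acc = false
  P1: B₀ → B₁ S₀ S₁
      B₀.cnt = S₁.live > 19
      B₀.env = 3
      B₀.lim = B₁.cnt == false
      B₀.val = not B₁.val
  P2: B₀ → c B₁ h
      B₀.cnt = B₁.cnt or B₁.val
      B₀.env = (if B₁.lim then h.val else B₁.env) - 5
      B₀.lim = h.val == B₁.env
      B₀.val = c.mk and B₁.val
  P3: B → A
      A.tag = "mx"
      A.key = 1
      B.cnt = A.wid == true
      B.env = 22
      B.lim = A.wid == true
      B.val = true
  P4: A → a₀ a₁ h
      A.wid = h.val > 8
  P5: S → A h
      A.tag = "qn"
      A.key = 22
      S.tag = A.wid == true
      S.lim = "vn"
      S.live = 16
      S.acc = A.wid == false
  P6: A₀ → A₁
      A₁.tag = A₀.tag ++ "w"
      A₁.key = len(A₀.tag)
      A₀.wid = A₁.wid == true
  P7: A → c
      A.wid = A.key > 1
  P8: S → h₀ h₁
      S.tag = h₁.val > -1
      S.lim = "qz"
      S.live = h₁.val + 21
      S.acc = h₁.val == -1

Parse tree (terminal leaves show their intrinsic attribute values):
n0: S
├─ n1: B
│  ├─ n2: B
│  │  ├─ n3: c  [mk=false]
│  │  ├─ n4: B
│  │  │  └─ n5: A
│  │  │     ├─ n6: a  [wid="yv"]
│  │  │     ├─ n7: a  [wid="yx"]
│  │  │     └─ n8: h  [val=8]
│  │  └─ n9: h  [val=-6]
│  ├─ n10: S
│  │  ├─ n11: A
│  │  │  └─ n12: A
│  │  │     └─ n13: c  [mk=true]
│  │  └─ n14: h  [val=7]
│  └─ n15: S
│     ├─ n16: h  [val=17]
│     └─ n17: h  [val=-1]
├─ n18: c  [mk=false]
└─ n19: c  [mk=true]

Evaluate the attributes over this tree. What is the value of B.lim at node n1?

1. n3.mk = false  [terminal]
2. n5.tag = "mx"  ["mx"]
3. n5.key = 1  [1]
4. n6.wid = "yv"  [terminal]
5. n7.wid = "yx"  [terminal]
6. n8.val = 8  [terminal]
7. n5.wid = false  [h.val > 8]
8. n4.cnt = false  [A.wid == true]
9. n4.env = 22  [22]
10. n4.lim = false  [A.wid == true]
11. n4.val = true  [true]
12. n9.val = -6  [terminal]
13. n2.cnt = true  [B₁.cnt or B₁.val]
14. n2.env = 17  [(if B₁.lim then h.val else B₁.env) - 5]
15. n2.lim = false  [h.val == B₁.env]
16. n2.val = false  [c.mk and B₁.val]
17. n11.tag = "qn"  ["qn"]
18. n11.key = 22  [22]
19. n12.tag = "qnw"  [A₀.tag ++ "w"]
20. n12.key = 2  [len(A₀.tag)]
21. n13.mk = true  [terminal]
22. n12.wid = true  [A.key > 1]
23. n11.wid = true  [A₁.wid == true]
24. n14.val = 7  [terminal]
25. n10.tag = true  [A.wid == true]
26. n10.lim = "vn"  ["vn"]
27. n10.live = 16  [16]
28. n10.acc = false  [A.wid == false]
29. n16.val = 17  [terminal]
30. n17.val = -1  [terminal]
31. n15.tag = false  [h₁.val > -1]
32. n15.lim = "qz"  ["qz"]
33. n15.live = 20  [h₁.val + 21]
34. n15.acc = true  [h₁.val == -1]
35. n1.cnt = true  [S₁.live > 19]
36. n1.env = 3  [3]
37. n1.lim = false  [B₁.cnt == false]
38. n1.val = true  [not B₁.val]
39. n18.mk = false  [terminal]
40. n19.mk = true  [terminal]
41. n0.tag = false  [c₁.mk == false]
42. n0.lim = "vk"  ["vk"]
43. n0.live = 16  [B.env * -1 + 19]
44. n0.acc = false  [false]

false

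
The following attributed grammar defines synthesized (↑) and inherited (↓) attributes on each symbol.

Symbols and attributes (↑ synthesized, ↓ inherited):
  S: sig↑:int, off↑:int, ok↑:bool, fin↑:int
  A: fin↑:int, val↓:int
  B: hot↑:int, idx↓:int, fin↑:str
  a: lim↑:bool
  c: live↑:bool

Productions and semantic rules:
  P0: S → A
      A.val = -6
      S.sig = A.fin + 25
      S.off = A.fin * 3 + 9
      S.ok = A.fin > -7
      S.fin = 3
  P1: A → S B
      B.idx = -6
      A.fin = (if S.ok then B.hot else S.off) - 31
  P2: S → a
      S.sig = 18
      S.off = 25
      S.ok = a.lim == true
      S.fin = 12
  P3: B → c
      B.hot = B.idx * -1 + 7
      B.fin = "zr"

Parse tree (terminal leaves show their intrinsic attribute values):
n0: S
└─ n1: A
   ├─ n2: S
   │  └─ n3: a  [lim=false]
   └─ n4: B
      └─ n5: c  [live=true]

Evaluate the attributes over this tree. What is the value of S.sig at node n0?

19

1. n1.val = -6  [-6]
2. n3.lim = false  [terminal]
3. n2.sig = 18  [18]
4. n2.off = 25  [25]
5. n2.ok = false  [a.lim == true]
6. n2.fin = 12  [12]
7. n4.idx = -6  [-6]
8. n5.live = true  [terminal]
9. n4.hot = 13  [B.idx * -1 + 7]
10. n4.fin = "zr"  ["zr"]
11. n1.fin = -6  [(if S.ok then B.hot else S.off) - 31]
12. n0.sig = 19  [A.fin + 25]
13. n0.off = -9  [A.fin * 3 + 9]
14. n0.ok = true  [A.fin > -7]
15. n0.fin = 3  [3]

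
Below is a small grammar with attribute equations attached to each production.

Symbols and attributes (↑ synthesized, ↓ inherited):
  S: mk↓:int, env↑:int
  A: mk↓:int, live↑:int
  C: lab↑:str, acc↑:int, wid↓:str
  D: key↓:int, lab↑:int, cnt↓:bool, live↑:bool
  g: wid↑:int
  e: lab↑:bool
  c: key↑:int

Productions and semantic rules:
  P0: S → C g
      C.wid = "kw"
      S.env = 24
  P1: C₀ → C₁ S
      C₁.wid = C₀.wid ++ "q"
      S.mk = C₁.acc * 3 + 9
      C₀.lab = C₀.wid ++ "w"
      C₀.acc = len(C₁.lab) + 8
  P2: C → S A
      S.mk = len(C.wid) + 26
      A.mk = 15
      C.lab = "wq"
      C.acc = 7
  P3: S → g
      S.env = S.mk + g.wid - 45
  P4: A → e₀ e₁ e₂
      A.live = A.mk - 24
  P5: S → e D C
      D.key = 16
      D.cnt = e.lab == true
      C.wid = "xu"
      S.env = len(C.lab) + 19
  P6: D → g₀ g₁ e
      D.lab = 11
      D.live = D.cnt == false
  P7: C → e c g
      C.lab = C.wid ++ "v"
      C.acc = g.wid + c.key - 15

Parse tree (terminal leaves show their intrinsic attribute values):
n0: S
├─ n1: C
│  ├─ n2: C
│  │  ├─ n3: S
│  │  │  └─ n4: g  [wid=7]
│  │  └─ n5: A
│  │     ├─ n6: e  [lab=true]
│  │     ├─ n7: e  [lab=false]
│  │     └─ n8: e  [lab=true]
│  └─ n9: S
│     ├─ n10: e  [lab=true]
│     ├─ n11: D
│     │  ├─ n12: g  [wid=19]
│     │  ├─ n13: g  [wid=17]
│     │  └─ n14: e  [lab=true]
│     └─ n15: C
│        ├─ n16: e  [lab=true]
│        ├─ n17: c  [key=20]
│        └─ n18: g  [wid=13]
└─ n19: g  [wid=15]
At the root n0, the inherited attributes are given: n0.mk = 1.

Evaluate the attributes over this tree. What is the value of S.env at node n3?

-9

1. n0.mk = 1  [given at root]
2. n1.wid = "kw"  ["kw"]
3. n2.wid = "kwq"  [C₀.wid ++ "q"]
4. n3.mk = 29  [len(C.wid) + 26]
5. n4.wid = 7  [terminal]
6. n3.env = -9  [S.mk + g.wid - 45]
7. n5.mk = 15  [15]
8. n6.lab = true  [terminal]
9. n7.lab = false  [terminal]
10. n8.lab = true  [terminal]
11. n5.live = -9  [A.mk - 24]
12. n2.lab = "wq"  ["wq"]
13. n2.acc = 7  [7]
14. n9.mk = 30  [C₁.acc * 3 + 9]
15. n10.lab = true  [terminal]
16. n11.key = 16  [16]
17. n11.cnt = true  [e.lab == true]
18. n12.wid = 19  [terminal]
19. n13.wid = 17  [terminal]
20. n14.lab = true  [terminal]
21. n11.lab = 11  [11]
22. n11.live = false  [D.cnt == false]
23. n15.wid = "xu"  ["xu"]
24. n16.lab = true  [terminal]
25. n17.key = 20  [terminal]
26. n18.wid = 13  [terminal]
27. n15.lab = "xuv"  [C.wid ++ "v"]
28. n15.acc = 18  [g.wid + c.key - 15]
29. n9.env = 22  [len(C.lab) + 19]
30. n1.lab = "kww"  [C₀.wid ++ "w"]
31. n1.acc = 10  [len(C₁.lab) + 8]
32. n19.wid = 15  [terminal]
33. n0.env = 24  [24]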